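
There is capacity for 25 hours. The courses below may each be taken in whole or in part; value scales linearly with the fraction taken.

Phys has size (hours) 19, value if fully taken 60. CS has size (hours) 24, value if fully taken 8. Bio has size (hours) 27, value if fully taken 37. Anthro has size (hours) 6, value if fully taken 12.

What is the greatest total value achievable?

72

Rank by value-to-size ratio: Phys 60/19≈3.16, Anthro 12/6≈2, Bio 37/27≈1.37, CS 8/24≈0.333.
All 19 hours of Phys fit (value 60) ; 6 remain.
Anthro: take in full, 6 hours for value 12 ; 0 left.
Total value = 72.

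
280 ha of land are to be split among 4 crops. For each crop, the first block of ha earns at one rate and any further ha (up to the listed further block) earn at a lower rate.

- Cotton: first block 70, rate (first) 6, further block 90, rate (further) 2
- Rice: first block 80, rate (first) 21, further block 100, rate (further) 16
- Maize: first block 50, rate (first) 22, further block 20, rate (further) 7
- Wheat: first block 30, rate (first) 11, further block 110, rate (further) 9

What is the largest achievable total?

Order all 8 blocks by rate: Maize/T1 22 > Rice/T1 21 > Rice/T2 16 > Wheat/T1 11 > Wheat/T2 9 > Maize/T2 7 > Cotton/T1 6 > Cotton/T2 2.
Maize/T1 (22): +50 → 230 left.
Rice T1 at 21: fill all 80 → 150 left.
Fill Rice T2 block (100 at 16) → 50 left.
Fill Wheat T1 block (30 at 11) → 20 left.
Wheat T2 at 9: only 20 left, fill 20.
Total = 22×50 + 21×80 + 16×100 + 11×30 + 9×20 = 4890.

4890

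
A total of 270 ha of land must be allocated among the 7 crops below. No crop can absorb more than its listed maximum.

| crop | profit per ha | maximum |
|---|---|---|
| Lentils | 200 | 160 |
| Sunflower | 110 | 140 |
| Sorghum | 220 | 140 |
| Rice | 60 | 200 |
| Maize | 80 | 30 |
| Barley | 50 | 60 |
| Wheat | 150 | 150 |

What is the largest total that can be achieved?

56800

Rank by profit per ha: Sorghum 220 > Lentils 200 > Wheat 150 > Sunflower 110 > Maize 80 > Rice 60 > Barley 50.
Give Sorghum 140 to hit its cap of 140 — 130 left.
Only 130 left; Lentils takes them to reach 130.
Total = 200×130 + 220×140 = 56800.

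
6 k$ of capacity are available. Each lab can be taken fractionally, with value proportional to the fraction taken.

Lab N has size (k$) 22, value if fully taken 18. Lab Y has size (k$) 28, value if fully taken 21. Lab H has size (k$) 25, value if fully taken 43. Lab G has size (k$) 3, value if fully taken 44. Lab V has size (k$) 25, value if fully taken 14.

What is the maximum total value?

49.16

Sort by value density: Lab G 44/3≈14.7, Lab H 43/25≈1.72, Lab N 18/22≈0.818, Lab Y 21/28≈0.75, Lab V 14/25≈0.56.
All 3 k$ of Lab G fit (value 44) ; 3 remain.
Fill the last 3 k$ with part of Lab H: 3/25 of it earns 5.16.
Total value = 49.16.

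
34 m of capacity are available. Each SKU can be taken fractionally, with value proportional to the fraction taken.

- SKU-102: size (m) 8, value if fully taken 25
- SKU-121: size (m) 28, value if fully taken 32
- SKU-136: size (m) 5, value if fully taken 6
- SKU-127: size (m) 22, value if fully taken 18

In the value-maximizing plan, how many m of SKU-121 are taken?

Sort by value density: SKU-102 25/8≈3.12, SKU-136 6/5≈1.2, SKU-121 32/28≈1.14, SKU-127 18/22≈0.818.
SKU-102: take in full, 8 m for value 25 ; 26 left.
All 5 m of SKU-136 fit (value 6) ; 21 remain.
Only 21 m remain; take 21/28 of SKU-121 for value 32×21/28 = 24.

21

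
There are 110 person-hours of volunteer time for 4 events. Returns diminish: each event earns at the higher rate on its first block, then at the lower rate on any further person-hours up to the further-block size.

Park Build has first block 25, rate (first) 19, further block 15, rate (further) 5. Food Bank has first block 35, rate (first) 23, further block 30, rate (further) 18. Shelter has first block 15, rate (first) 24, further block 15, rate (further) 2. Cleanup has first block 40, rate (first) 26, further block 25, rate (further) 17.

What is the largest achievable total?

Order all 8 blocks by rate: Cleanup/T1 26 > Shelter/T1 24 > Food Bank/T1 23 > Park Build/T1 19 > Food Bank/T2 18 > Cleanup/T2 17 > Park Build/T2 5 > Shelter/T2 2.
Cleanup/T1 (26): +40 → 70 left.
Shelter T1 at 24: fill all 15 → 55 left.
Food Bank T1 at 23: fill all 35 → 20 left.
Park Build/T1: +20 of 25 at 19; pool empty.
Total = 26×40 + 24×15 + 23×35 + 19×20 = 2585.

2585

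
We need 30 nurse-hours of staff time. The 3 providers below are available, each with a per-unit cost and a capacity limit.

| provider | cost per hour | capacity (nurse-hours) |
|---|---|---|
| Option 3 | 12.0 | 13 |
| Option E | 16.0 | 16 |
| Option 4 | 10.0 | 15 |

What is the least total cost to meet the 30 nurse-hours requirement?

338

Use providers in increasing cost order.
Option 4 at 10.0: take all 15 nurse-hours → 15 still needed.
Option 3 at 12.0: take all 13 nurse-hours → 2 still needed.
Option E (16.0): take the remaining 2 → done.
Cost = 15×10.0 + 13×12.0 + 2×16.0 = 338.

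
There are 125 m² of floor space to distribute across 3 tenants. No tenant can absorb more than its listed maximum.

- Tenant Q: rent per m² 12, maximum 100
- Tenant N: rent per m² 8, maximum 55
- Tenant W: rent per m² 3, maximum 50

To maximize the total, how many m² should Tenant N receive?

Order the tenants by rent per m²: Tenant Q 12 > Tenant N 8 > Tenant W 3.
Give Tenant Q 100 to hit its cap of 100 → 25 left.
Tenant N: +25 (room for 55) → 25. Pool exhausted.

25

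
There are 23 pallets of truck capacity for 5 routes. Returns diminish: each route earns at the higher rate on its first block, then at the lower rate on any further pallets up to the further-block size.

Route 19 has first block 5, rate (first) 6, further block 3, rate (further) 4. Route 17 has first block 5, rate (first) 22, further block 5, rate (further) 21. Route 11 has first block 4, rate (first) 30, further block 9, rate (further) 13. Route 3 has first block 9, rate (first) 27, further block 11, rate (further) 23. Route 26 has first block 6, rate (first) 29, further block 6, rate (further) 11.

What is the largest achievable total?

Rank every tier by rate: Route 11/T1 30 > Route 26/T1 29 > Route 3/T1 27 > Route 3/T2 23 > Route 17/T1 22 > Route 17/T2 21 > Route 11/T2 13 > Route 26/T2 11 > Route 19/T1 6 > Route 19/T2 4.
Route 11/T1 (30): +4 ; 19 left.
Route 26 T1 at 29: fill all 6 ; 13 left.
Route 3/T1 (27): +9 ; 4 left.
Route 3/T2: +4 of 11 at 23; pool empty.
Total = 30×4 + 29×6 + 27×9 + 23×4 = 629.

629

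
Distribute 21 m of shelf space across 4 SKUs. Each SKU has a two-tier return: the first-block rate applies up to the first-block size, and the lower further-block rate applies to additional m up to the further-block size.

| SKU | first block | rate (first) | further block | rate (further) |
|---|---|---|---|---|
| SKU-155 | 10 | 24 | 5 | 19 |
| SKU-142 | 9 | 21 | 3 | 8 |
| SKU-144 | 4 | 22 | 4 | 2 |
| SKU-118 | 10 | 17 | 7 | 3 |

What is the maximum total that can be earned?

Treat each block as its own option and order by rate: SKU-155/first 24 > SKU-144/first 22 > SKU-142/first 21 > SKU-155/second 19 > SKU-118/first 17 > SKU-142/second 8 > SKU-118/second 3 > SKU-144/second 2.
SKU-155 first at 24: fill all 10 → 11 left.
SKU-144/first (22): +4 → 7 left.
SKU-142 first at 21: only 7 left, fill 7.
Total = 24×10 + 22×4 + 21×7 = 475.

475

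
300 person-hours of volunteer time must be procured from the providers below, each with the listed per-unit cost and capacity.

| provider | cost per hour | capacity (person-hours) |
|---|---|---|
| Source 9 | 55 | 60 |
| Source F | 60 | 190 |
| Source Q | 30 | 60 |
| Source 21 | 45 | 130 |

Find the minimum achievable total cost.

Cheapest first:
Source Q (30): use full 60 — 240 person-hours to go.
Take 130 from Source 21 at 45 — need 110 more.
Source 9 (55): use full 60 — 50 person-hours to go.
Source F at 60: take 50 of its 190 — requirement met.
Cost = 60×30 + 130×45 + 60×55 + 50×60 = 13950.

13950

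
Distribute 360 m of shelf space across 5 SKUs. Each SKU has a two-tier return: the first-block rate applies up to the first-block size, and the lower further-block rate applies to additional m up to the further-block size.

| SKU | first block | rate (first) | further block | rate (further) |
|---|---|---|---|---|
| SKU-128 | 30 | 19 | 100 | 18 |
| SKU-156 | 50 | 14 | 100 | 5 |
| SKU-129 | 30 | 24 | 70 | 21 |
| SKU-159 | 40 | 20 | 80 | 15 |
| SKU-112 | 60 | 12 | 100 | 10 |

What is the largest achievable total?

6700

Treat each block as its own option and order by rate: SKU-129/T1 24 > SKU-129/T2 21 > SKU-159/T1 20 > SKU-128/T1 19 > SKU-128/T2 18 > SKU-159/T2 15 > SKU-156/T1 14 > SKU-112/T1 12 > SKU-112/T2 10 > SKU-156/T2 5.
SKU-129 T1 at 24: fill all 30 — 330 left.
SKU-129/T2 (21): +70 — 260 left.
Fill SKU-159 T1 block (40 at 20) — 220 left.
SKU-128 T1 at 19: fill all 30 — 190 left.
SKU-128 T2 at 18: fill all 100 — 90 left.
SKU-159/T2 (15): +80 — 10 left.
10 remain; put them into SKU-156 T1 at 14.
Total = 24×30 + 21×70 + 20×40 + 19×30 + 18×100 + 15×80 + 14×10 = 6700.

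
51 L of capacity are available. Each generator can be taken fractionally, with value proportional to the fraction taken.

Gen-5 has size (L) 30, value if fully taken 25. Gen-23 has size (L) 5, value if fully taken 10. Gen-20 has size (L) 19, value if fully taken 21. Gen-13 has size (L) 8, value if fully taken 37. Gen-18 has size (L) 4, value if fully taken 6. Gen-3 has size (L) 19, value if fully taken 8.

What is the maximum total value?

86.5

Rank by value-to-size ratio: Gen-13 37/8≈4.62, Gen-23 10/5≈2, Gen-18 6/4≈1.5, Gen-20 21/19≈1.11, Gen-5 25/30≈0.833, Gen-3 8/19≈0.421.
All 8 L of Gen-13 fit (value 37) — 43 remain.
Gen-23: take in full, 5 L for value 10 — 38 left.
Take all of Gen-18 (4 L, value 6) — 34 L left.
All 19 L of Gen-20 fit (value 21) — 15 remain.
15 L left: a 15/30 share of Gen-5 gives 25×15/30 = 12.5.
Total value = 86.5.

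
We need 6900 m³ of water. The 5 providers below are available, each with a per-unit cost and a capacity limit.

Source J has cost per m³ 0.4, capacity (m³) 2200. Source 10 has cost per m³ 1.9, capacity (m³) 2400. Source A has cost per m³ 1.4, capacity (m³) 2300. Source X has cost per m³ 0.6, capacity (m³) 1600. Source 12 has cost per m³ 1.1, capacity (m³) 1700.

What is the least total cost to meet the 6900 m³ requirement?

Cheapest first:
Take 2200 from Source J at 0.4 — need 4700 more.
Source X (0.6): use full 1600 — 3100 m³ to go.
Source 12 at 1.1: take all 1700 m³ — 1400 still needed.
Source A at 1.4: take 1400 of its 2300 — requirement met.
Source 10: unused.
Cost = 2200×0.4 + 1600×0.6 + 1700×1.1 + 1400×1.4 = 5670.

5670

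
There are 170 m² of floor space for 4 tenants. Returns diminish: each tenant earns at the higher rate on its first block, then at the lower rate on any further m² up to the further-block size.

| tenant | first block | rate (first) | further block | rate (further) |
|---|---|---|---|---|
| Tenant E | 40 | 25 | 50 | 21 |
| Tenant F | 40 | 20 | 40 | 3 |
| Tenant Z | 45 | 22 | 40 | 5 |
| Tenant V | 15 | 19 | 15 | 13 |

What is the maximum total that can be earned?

Rank every tier by rate: Tenant E/first 25 > Tenant Z/first 22 > Tenant E/second 21 > Tenant F/first 20 > Tenant V/first 19 > Tenant V/second 13 > Tenant Z/second 5 > Tenant F/second 3.
Tenant E/first (25): +40 — 130 left.
Tenant Z first at 22: fill all 45 — 85 left.
Fill Tenant E second block (50 at 21) — 35 left.
Tenant F first at 20: only 35 left, fill 35.
Total = 25×40 + 22×45 + 21×50 + 20×35 = 3740.

3740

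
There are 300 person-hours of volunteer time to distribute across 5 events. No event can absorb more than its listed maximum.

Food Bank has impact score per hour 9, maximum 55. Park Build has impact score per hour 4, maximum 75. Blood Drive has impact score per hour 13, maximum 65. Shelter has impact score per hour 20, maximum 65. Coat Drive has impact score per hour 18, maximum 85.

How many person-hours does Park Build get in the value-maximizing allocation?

30

Highest impact score per hour first: Shelter 20 > Coat Drive 18 > Blood Drive 13 > Food Bank 9 > Park Build 4.
Shelter takes 65 to reach its cap of 65 — 235 left.
Give Coat Drive 85 to hit its cap of 85 — 150 left.
Give Blood Drive 65 to hit its cap of 65 — 85 left.
Food Bank takes 55 to reach its cap of 55 — 30 left.
Park Build: +30 (room for 75) → 30. Pool exhausted.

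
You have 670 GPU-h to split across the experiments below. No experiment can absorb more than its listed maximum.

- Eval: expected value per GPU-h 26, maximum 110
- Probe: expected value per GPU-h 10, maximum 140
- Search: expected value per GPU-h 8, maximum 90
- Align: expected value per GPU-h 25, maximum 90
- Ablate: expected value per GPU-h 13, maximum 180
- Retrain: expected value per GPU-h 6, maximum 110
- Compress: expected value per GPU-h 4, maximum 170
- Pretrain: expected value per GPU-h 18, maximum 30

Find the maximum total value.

10290

Order the experiments by expected value per GPU-h: Eval 26 > Align 25 > Pretrain 18 > Ablate 13 > Probe 10 > Search 8 > Retrain 6 > Compress 4.
Give Eval 110 to hit its cap of 110 — 560 left.
Align: +90 to 90 (cap) — 470 left.
Pretrain: +30 to 30 (cap) — 440 left.
Ablate: +180 to 180 (cap) — 260 left.
Probe takes 140 to reach its cap of 140 — 120 left.
Give Search 90 to hit its cap of 90 — 30 left.
Retrain has room for 110 but only 30 remain, so it gets 30.
Total = 26×110 + 10×140 + 8×90 + 25×90 + 13×180 + 6×30 + 18×30 = 10290.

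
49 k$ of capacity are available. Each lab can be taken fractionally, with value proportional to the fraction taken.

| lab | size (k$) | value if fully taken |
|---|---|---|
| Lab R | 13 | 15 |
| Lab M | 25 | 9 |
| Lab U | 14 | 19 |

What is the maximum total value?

41.92

Best value per unit of size first: Lab U 19/14≈1.36, Lab R 15/13≈1.15, Lab M 9/25≈0.36.
Lab U: take in full, 14 k$ for value 19 → 35 left.
All 13 k$ of Lab R fit (value 15) → 22 remain.
Only 22 k$ remain; take 22/25 of Lab M for value 9×22/25 = 7.92.
Total value = 41.92.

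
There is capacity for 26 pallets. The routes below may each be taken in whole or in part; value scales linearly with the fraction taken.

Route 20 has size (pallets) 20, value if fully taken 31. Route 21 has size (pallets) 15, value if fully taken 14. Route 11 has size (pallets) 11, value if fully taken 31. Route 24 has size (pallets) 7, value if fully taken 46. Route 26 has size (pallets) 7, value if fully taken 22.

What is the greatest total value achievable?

Best value per unit of size first: Route 24 46/7≈6.57, Route 26 22/7≈3.14, Route 11 31/11≈2.82, Route 20 31/20≈1.55, Route 21 14/15≈0.933.
All 7 pallets of Route 24 fit (value 46) → 19 remain.
Take all of Route 26 (7 pallets, value 22) → 12 pallets left.
Take all of Route 11 (11 pallets, value 31) → 1 pallets left.
Only 1 pallets remain; take 1/20 of Route 20 for value 31×1/20 = 1.55.
Total value = 100.55.

100.55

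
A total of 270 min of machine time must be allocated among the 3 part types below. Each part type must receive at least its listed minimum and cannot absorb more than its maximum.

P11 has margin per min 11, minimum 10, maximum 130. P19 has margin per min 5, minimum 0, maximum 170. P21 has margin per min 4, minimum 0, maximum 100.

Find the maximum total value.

Meeting every minimum uses 10+0+0 = 10 min, leaving 260.
Rank by margin per min: P11 11 > P19 5 > P21 4.
P11 takes 120 more to reach its cap of 130 — 140 left.
P19: +140 (room for 170) → 140. Pool exhausted.
Total = 11×130 + 5×140 = 2130.

2130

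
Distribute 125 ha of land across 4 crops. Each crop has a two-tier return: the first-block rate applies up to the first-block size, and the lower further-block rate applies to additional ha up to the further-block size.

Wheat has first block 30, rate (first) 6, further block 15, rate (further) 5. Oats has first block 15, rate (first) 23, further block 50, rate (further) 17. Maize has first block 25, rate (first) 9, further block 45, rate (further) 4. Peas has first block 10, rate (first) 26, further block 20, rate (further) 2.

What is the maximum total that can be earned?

1830

Order all 8 blocks by rate: Peas/T1 26 > Oats/T1 23 > Oats/T2 17 > Maize/T1 9 > Wheat/T1 6 > Wheat/T2 5 > Maize/T2 4 > Peas/T2 2.
Fill Peas T1 block (10 at 26) — 115 left.
Oats/T1 (23): +15 — 100 left.
Oats T2 at 17: fill all 50 — 50 left.
Maize T1 at 9: fill all 25 — 25 left.
25 remain; put them into Wheat T1 at 6.
Total = 26×10 + 23×15 + 17×50 + 9×25 + 6×25 = 1830.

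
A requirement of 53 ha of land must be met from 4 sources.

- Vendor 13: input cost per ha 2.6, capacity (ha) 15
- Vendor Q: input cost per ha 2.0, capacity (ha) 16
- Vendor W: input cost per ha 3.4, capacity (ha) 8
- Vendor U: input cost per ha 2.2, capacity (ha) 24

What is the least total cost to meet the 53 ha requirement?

Use sources in increasing cost order.
Vendor Q at 2.0: take all 16 ha ; 37 still needed.
Vendor U at 2.2: take all 24 ha ; 13 still needed.
Vendor 13 at 2.6: take 13 of its 15 ; requirement met.
Vendor W: unused.
Cost = 16×2.0 + 24×2.2 + 13×2.6 = 118.6.

118.6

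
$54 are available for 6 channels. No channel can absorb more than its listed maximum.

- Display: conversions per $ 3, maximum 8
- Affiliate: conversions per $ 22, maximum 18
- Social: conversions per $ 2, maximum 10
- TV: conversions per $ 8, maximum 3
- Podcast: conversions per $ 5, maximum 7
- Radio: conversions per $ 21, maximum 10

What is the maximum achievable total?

705

Order the channels by conversions per $: Affiliate 22 > Radio 21 > TV 8 > Podcast 5 > Display 3 > Social 2.
Give Affiliate 18 to hit its cap of 18 — 36 left.
Radio: +10 to 10 (cap) — 26 left.
Give TV 3 to hit its cap of 3 — 23 left.
Podcast: +7 to 7 (cap) — 16 left.
Display takes 8 to reach its cap of 8 — 8 left.
Only 8 left; Social takes them to reach 8.
Total = 3×8 + 22×18 + 2×8 + 8×3 + 5×7 + 21×10 = 705.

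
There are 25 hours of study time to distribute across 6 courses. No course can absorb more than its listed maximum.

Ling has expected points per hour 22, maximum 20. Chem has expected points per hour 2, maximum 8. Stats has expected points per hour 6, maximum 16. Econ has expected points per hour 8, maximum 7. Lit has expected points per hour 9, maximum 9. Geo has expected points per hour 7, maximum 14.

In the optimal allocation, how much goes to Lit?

5

Rank by expected points per hour: Ling 22 > Lit 9 > Econ 8 > Geo 7 > Stats 6 > Chem 2.
Give Ling 20 to hit its cap of 20 — 5 left.
Only 5 left; Lit takes them to reach 5.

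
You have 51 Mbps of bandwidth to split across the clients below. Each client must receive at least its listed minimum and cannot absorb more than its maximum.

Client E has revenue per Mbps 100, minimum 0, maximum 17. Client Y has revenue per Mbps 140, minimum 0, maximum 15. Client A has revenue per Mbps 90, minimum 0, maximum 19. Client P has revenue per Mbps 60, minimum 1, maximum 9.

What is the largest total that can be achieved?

Meeting every minimum uses 0+0+0+1 = 1 Mbps, leaving 50.
Highest revenue per Mbps first: Client Y 140 > Client E 100 > Client A 90 > Client P 60.
Client Y: +15 to 15 (cap) ; 35 left.
Give Client E 17 more to hit its cap of 17 ; 18 left.
Only 18 left; Client A takes them to reach 18.
Total = 100×17 + 140×15 + 90×18 + 60×1 = 5480.

5480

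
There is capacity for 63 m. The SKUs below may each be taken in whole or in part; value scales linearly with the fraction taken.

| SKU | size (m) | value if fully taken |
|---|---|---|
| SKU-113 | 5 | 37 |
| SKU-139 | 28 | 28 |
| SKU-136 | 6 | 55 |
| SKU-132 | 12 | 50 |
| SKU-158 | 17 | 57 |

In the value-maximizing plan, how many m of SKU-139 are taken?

23

Best value per unit of size first: SKU-136 55/6≈9.17, SKU-113 37/5≈7.4, SKU-132 50/12≈4.17, SKU-158 57/17≈3.35, SKU-139 28/28≈1.
Take all of SKU-136 (6 m, value 55) — 57 m left.
All 5 m of SKU-113 fit (value 37) — 52 remain.
All 12 m of SKU-132 fit (value 50) — 40 remain.
All 17 m of SKU-158 fit (value 57) — 23 remain.
23 m left: a 23/28 share of SKU-139 gives 28×23/28 = 23.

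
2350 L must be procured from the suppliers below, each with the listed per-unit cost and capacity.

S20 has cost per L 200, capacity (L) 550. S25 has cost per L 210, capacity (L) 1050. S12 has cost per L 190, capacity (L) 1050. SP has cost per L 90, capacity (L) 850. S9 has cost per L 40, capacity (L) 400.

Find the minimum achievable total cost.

302000

Use suppliers in increasing cost order.
S9 (40): use full 400 ; 1950 L to go.
SP at 90: take all 850 L ; 1100 still needed.
S12 at 190: take all 1050 L ; 50 still needed.
Take 50 from S20 at 200 to finish.
S25: unused.
Cost = 400×40 + 850×90 + 1050×190 + 50×200 = 302000.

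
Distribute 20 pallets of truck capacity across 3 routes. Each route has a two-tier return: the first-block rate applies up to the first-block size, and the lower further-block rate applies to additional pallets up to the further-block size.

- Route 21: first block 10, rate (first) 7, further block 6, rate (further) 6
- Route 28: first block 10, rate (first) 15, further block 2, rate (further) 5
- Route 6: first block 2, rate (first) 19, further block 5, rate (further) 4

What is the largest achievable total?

Order all 6 blocks by rate: Route 6/T1 19 > Route 28/T1 15 > Route 21/T1 7 > Route 21/T2 6 > Route 28/T2 5 > Route 6/T2 4.
Route 6 T1 at 19: fill all 2 → 18 left.
Fill Route 28 T1 block (10 at 15) → 8 left.
8 remain; put them into Route 21 T1 at 7.
Total = 19×2 + 15×10 + 7×8 = 244.

244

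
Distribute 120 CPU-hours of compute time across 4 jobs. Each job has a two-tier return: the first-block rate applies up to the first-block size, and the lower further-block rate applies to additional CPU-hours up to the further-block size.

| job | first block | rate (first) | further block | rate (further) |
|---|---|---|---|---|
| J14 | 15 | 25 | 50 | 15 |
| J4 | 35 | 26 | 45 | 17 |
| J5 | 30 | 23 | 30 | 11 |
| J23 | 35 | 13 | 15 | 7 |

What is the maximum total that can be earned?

2655

Treat each block as its own option and order by rate: J4/first 26 > J14/first 25 > J5/first 23 > J4/second 17 > J14/second 15 > J23/first 13 > J5/second 11 > J23/second 7.
J4 first at 26: fill all 35 ; 85 left.
J14 first at 25: fill all 15 ; 70 left.
J5/first (23): +30 ; 40 left.
40 remain; put them into J4 second at 17.
Total = 26×35 + 25×15 + 23×30 + 17×40 = 2655.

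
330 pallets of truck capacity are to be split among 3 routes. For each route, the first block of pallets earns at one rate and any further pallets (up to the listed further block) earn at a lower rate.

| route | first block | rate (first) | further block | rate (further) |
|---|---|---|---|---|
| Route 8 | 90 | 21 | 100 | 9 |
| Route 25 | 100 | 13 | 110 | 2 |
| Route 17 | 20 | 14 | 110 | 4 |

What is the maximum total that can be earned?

Order all 6 blocks by rate: Route 8/T1 21 > Route 17/T1 14 > Route 25/T1 13 > Route 8/T2 9 > Route 17/T2 4 > Route 25/T2 2.
Fill Route 8 T1 block (90 at 21) → 240 left.
Route 17 T1 at 14: fill all 20 → 220 left.
Route 25/T1 (13): +100 → 120 left.
Route 8/T2 (9): +100 → 20 left.
20 remain; put them into Route 17 T2 at 4.
Total = 21×90 + 14×20 + 13×100 + 9×100 + 4×20 = 4450.

4450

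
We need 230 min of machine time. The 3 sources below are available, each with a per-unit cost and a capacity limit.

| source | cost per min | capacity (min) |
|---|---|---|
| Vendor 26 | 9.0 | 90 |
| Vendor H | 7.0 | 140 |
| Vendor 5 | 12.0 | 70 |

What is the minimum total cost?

Cheapest first:
Take 140 from Vendor H at 7.0 — need 90 more.
Vendor 26 (9.0): use full 90 — 0 min to go.
Vendor 5: unused.
Cost = 140×7.0 + 90×9.0 = 1790.

1790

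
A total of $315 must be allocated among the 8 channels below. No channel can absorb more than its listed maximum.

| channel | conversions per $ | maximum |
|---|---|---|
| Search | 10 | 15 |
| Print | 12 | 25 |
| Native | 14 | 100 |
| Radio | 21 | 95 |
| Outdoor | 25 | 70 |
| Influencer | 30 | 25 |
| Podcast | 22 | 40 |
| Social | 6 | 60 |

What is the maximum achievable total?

Order the channels by conversions per $: Influencer 30 > Outdoor 25 > Podcast 22 > Radio 21 > Native 14 > Print 12 > Search 10 > Social 6.
Give Influencer 25 to hit its cap of 25 → 290 left.
Outdoor takes 70 to reach its cap of 70 → 220 left.
Give Podcast 40 to hit its cap of 40 → 180 left.
Radio: +95 to 95 (cap) → 85 left.
Native has room for 100 but only 85 remain, so it gets 85.
Total = 14×85 + 21×95 + 25×70 + 30×25 + 22×40 = 6565.

6565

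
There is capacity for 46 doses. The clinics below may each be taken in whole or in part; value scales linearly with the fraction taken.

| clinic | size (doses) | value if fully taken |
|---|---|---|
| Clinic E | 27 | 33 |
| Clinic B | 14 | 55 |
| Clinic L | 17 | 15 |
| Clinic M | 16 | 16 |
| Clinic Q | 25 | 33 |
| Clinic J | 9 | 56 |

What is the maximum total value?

Rank by value-to-size ratio: Clinic J 56/9≈6.22, Clinic B 55/14≈3.93, Clinic Q 33/25≈1.32, Clinic E 33/27≈1.22, Clinic M 16/16≈1, Clinic L 15/17≈0.882.
All 9 doses of Clinic J fit (value 56) → 37 remain.
Take all of Clinic B (14 doses, value 55) → 23 doses left.
Only 23 doses remain; take 23/25 of Clinic Q for value 33×23/25 = 30.36.
Total value = 141.36.

141.36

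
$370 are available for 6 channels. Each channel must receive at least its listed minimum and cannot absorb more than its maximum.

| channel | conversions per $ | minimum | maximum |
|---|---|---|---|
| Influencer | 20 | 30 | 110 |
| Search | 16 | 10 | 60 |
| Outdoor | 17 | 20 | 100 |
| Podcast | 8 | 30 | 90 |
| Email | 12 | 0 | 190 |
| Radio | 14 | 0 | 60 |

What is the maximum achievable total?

Meeting every minimum uses 30+10+20+30+0+0 = 90 $, leaving 280.
Highest conversions per $ first: Influencer 20 > Outdoor 17 > Search 16 > Radio 14 > Email 12 > Podcast 8.
Give Influencer 80 more to hit its cap of 110 → 200 left.
Give Outdoor 80 more to hit its cap of 100 → 120 left.
Give Search 50 more to hit its cap of 60 → 70 left.
Give Radio 60 more to hit its cap of 60 → 10 left.
Email: +10 (room for 190) → 10. Pool exhausted.
Total = 20×110 + 16×60 + 17×100 + 8×30 + 12×10 + 14×60 = 6060.

6060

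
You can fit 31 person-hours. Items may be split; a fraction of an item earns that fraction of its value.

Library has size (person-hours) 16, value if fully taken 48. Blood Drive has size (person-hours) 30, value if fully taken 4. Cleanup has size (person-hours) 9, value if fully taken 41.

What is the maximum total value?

Best value per unit of size first: Cleanup 41/9≈4.56, Library 48/16≈3, Blood Drive 4/30≈0.133.
Take all of Cleanup (9 person-hours, value 41) — 22 person-hours left.
Library: take in full, 16 person-hours for value 48 — 6 left.
Only 6 person-hours remain; take 6/30 of Blood Drive for value 4×6/30 = 0.8.
Total value = 89.8.

89.8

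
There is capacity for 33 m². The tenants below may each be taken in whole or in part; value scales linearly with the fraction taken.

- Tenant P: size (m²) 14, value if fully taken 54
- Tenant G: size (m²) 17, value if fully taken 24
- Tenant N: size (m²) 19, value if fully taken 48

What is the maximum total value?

102

Best value per unit of size first: Tenant P 54/14≈3.86, Tenant N 48/19≈2.53, Tenant G 24/17≈1.41.
Take all of Tenant P (14 m², value 54) — 19 m² left.
All 19 m² of Tenant N fit (value 48) — 0 remain.
Total value = 102.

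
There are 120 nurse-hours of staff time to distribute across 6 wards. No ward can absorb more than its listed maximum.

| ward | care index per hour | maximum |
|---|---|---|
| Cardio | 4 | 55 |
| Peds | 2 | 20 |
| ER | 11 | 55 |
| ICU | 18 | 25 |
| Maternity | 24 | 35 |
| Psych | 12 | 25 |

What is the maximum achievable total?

Rank by care index per hour: Maternity 24 > ICU 18 > Psych 12 > ER 11 > Cardio 4 > Peds 2.
Give Maternity 35 to hit its cap of 35 ; 85 left.
ICU takes 25 to reach its cap of 25 ; 60 left.
Give Psych 25 to hit its cap of 25 ; 35 left.
Only 35 left; ER takes them to reach 35.
Total = 11×35 + 18×25 + 24×35 + 12×25 = 1975.

1975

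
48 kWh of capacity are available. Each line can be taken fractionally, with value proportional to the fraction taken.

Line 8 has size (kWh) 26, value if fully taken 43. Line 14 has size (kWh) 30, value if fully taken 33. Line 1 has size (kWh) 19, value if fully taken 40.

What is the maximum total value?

86.3

Best value per unit of size first: Line 1 40/19≈2.11, Line 8 43/26≈1.65, Line 14 33/30≈1.1.
Take all of Line 1 (19 kWh, value 40) ; 29 kWh left.
All 26 kWh of Line 8 fit (value 43) ; 3 remain.
3 kWh left: a 3/30 share of Line 14 gives 33×3/30 = 3.3.
Total value = 86.3.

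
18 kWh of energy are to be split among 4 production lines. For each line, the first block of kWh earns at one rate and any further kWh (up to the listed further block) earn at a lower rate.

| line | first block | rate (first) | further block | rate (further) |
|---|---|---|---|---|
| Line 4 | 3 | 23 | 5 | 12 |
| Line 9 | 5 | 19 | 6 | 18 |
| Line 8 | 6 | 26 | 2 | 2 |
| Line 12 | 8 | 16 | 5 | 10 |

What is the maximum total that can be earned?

Order all 8 blocks by rate: Line 8/tier1 26 > Line 4/tier1 23 > Line 9/tier1 19 > Line 9/tier2 18 > Line 12/tier1 16 > Line 4/tier2 12 > Line 12/tier2 10 > Line 8/tier2 2.
Line 8 tier1 at 26: fill all 6 ; 12 left.
Line 4 tier1 at 23: fill all 3 ; 9 left.
Line 9 tier1 at 19: fill all 5 ; 4 left.
4 remain; put them into Line 9 tier2 at 18.
Total = 26×6 + 23×3 + 19×5 + 18×4 = 392.

392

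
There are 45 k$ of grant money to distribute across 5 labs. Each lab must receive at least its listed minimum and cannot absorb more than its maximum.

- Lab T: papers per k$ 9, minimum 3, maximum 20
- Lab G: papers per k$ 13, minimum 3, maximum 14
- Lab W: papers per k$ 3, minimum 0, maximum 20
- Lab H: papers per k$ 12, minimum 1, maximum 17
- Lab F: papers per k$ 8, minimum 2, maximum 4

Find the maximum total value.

510

Meeting every minimum uses 3+3+0+1+2 = 9 k$, leaving 36.
Order the labs by papers per k$: Lab G 13 > Lab H 12 > Lab T 9 > Lab F 8 > Lab W 3.
Give Lab G 11 more to hit its cap of 14 → 25 left.
Lab H takes 16 more to reach its cap of 17 → 9 left.
Lab T: +9 (room for 17) → 12. Pool exhausted.
Total = 9×12 + 13×14 + 12×17 + 8×2 = 510.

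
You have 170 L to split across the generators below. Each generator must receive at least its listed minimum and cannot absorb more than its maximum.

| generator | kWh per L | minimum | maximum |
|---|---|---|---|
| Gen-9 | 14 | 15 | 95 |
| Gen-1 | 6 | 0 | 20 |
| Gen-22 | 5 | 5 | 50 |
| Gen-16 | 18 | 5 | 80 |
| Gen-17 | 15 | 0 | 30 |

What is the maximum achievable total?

2685

Meeting every minimum uses 15+0+5+5+0 = 25 L, leaving 145.
Order the generators by kWh per L: Gen-16 18 > Gen-17 15 > Gen-9 14 > Gen-1 6 > Gen-22 5.
Gen-16: +75 to 80 (cap) — 70 left.
Gen-17: +30 to 30 (cap) — 40 left.
Only 40 left; Gen-9 takes them to reach 55.
Total = 14×55 + 5×5 + 18×80 + 15×30 = 2685.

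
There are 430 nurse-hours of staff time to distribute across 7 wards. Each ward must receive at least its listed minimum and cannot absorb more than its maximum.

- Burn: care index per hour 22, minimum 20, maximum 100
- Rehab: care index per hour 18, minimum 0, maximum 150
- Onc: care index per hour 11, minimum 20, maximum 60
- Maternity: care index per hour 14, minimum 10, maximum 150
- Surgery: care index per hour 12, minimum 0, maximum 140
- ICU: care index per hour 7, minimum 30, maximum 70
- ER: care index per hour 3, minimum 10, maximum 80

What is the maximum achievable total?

7040

Meeting every minimum uses 20+0+20+10+0+30+10 = 90 nurse-hours, leaving 340.
Order the wards by care index per hour: Burn 22 > Rehab 18 > Maternity 14 > Surgery 12 > Onc 11 > ICU 7 > ER 3.
Burn: +80 to 100 (cap) — 260 left.
Give Rehab 150 more to hit its cap of 150 — 110 left.
Only 110 left; Maternity takes them to reach 120.
Total = 22×100 + 18×150 + 11×20 + 14×120 + 7×30 + 3×10 = 7040.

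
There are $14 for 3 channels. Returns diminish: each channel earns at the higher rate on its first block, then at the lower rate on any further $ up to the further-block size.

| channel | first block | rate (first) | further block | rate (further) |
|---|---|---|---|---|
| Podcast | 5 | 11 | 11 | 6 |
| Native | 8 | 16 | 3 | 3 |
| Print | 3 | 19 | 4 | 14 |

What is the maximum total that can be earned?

Order all 6 blocks by rate: Print/first 19 > Native/first 16 > Print/second 14 > Podcast/first 11 > Podcast/second 6 > Native/second 3.
Print/first (19): +3 → 11 left.
Native first at 16: fill all 8 → 3 left.
3 remain; put them into Print second at 14.
Total = 19×3 + 16×8 + 14×3 = 227.

227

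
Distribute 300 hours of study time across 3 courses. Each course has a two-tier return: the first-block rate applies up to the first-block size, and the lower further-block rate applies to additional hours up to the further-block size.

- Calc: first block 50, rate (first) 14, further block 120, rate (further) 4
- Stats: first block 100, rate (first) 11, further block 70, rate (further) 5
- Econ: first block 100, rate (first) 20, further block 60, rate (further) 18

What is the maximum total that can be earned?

4770

Rank every tier by rate: Econ/first 20 > Econ/second 18 > Calc/first 14 > Stats/first 11 > Stats/second 5 > Calc/second 4.
Econ first at 20: fill all 100 → 200 left.
Econ/second (18): +60 → 140 left.
Fill Calc first block (50 at 14) → 90 left.
90 remain; put them into Stats first at 11.
Total = 20×100 + 18×60 + 14×50 + 11×90 = 4770.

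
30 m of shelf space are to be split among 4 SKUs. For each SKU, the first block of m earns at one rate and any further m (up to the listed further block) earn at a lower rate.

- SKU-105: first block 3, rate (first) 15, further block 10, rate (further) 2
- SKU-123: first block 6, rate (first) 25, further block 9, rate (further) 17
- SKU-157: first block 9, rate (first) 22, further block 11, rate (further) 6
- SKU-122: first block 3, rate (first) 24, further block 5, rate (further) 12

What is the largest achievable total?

618

Treat each block as its own option and order by rate: SKU-123/first 25 > SKU-122/first 24 > SKU-157/first 22 > SKU-123/second 17 > SKU-105/first 15 > SKU-122/second 12 > SKU-157/second 6 > SKU-105/second 2.
Fill SKU-123 first block (6 at 25) → 24 left.
SKU-122 first at 24: fill all 3 → 21 left.
SKU-157/first (22): +9 → 12 left.
SKU-123/second (17): +9 → 3 left.
Fill SKU-105 first block (3 at 15) → 0 left.
Total = 25×6 + 24×3 + 22×9 + 17×9 + 15×3 = 618.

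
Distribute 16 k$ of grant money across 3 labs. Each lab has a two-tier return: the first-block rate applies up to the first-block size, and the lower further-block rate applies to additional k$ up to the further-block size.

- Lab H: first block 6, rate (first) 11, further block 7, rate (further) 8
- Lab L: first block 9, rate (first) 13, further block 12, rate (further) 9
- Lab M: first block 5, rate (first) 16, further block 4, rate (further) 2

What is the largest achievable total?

Treat each block as its own option and order by rate: Lab M/first 16 > Lab L/first 13 > Lab H/first 11 > Lab L/second 9 > Lab H/second 8 > Lab M/second 2.
Lab M/first (16): +5 ; 11 left.
Lab L first at 13: fill all 9 ; 2 left.
Lab H first at 11: only 2 left, fill 2.
Total = 16×5 + 13×9 + 11×2 = 219.

219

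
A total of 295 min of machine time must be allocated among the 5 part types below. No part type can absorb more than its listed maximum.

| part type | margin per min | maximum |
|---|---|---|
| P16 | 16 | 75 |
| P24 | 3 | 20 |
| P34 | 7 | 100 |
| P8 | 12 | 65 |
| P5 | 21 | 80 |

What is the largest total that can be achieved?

Rank by margin per min: P5 21 > P16 16 > P8 12 > P34 7 > P24 3.
Give P5 80 to hit its cap of 80 → 215 left.
P16 takes 75 to reach its cap of 75 → 140 left.
P8: +65 to 65 (cap) → 75 left.
Only 75 left; P34 takes them to reach 75.
Total = 16×75 + 7×75 + 12×65 + 21×80 = 4185.

4185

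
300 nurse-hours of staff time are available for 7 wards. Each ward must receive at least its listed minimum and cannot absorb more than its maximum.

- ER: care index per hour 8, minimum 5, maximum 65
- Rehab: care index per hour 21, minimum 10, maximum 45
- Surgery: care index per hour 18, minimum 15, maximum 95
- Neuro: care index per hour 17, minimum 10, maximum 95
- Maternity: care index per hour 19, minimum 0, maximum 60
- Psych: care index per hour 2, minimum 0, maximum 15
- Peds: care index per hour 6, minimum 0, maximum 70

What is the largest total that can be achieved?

5450

Meeting every minimum uses 5+10+15+10+0+0+0 = 40 nurse-hours, leaving 260.
Order the wards by care index per hour: Rehab 21 > Maternity 19 > Surgery 18 > Neuro 17 > ER 8 > Peds 6 > Psych 2.
Rehab takes 35 more to reach its cap of 45 → 225 left.
Maternity takes 60 more to reach its cap of 60 → 165 left.
Give Surgery 80 more to hit its cap of 95 → 85 left.
Neuro takes 85 more to reach its cap of 95 → 0 left.
Total = 8×5 + 21×45 + 18×95 + 17×95 + 19×60 = 5450.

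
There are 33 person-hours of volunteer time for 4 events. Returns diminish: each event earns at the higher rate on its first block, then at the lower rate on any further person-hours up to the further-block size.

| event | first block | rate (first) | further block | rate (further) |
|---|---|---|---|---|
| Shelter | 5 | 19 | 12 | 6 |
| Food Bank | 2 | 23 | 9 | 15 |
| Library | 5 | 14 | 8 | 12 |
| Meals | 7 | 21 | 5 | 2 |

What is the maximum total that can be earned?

553

Rank every tier by rate: Food Bank/first 23 > Meals/first 21 > Shelter/first 19 > Food Bank/second 15 > Library/first 14 > Library/second 12 > Shelter/second 6 > Meals/second 2.
Fill Food Bank first block (2 at 23) ; 31 left.
Meals/first (21): +7 ; 24 left.
Shelter/first (19): +5 ; 19 left.
Food Bank/second (15): +9 ; 10 left.
Library first at 14: fill all 5 ; 5 left.
Library/second: +5 of 8 at 12; pool empty.
Total = 23×2 + 21×7 + 19×5 + 15×9 + 14×5 + 12×5 = 553.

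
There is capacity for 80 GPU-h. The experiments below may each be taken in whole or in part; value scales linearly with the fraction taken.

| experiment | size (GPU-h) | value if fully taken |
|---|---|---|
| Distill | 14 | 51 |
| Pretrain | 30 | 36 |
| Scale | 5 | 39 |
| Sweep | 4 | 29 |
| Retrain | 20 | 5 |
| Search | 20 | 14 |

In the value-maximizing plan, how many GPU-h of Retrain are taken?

Rank by value-to-size ratio: Scale 39/5≈7.8, Sweep 29/4≈7.25, Distill 51/14≈3.64, Pretrain 36/30≈1.2, Search 14/20≈0.7, Retrain 5/20≈0.25.
Scale: take in full, 5 GPU-h for value 39 ; 75 left.
All 4 GPU-h of Sweep fit (value 29) ; 71 remain.
All 14 GPU-h of Distill fit (value 51) ; 57 remain.
All 30 GPU-h of Pretrain fit (value 36) ; 27 remain.
Take all of Search (20 GPU-h, value 14) ; 7 GPU-h left.
Fill the last 7 GPU-h with part of Retrain: 7/20 of it earns 1.75.

7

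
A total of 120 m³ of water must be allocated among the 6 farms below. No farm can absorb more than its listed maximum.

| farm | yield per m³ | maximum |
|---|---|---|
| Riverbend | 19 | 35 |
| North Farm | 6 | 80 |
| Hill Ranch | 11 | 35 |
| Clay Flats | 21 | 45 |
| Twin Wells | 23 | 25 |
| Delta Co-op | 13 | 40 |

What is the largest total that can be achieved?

Rank by yield per m³: Twin Wells 23 > Clay Flats 21 > Riverbend 19 > Delta Co-op 13 > Hill Ranch 11 > North Farm 6.
Twin Wells: +25 to 25 (cap) → 95 left.
Give Clay Flats 45 to hit its cap of 45 → 50 left.
Riverbend: +35 to 35 (cap) → 15 left.
Only 15 left; Delta Co-op takes them to reach 15.
Total = 19×35 + 21×45 + 23×25 + 13×15 = 2380.

2380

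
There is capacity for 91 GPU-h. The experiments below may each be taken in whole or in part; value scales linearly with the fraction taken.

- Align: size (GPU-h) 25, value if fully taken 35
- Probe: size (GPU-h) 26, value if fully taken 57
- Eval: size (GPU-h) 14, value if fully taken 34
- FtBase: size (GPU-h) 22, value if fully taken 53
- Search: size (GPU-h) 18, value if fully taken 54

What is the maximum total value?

213.4

Rank by value-to-size ratio: Search 54/18≈3, Eval 34/14≈2.43, FtBase 53/22≈2.41, Probe 57/26≈2.19, Align 35/25≈1.4.
All 18 GPU-h of Search fit (value 54) — 73 remain.
Take all of Eval (14 GPU-h, value 34) — 59 GPU-h left.
Take all of FtBase (22 GPU-h, value 53) — 37 GPU-h left.
Take all of Probe (26 GPU-h, value 57) — 11 GPU-h left.
Only 11 GPU-h remain; take 11/25 of Align for value 35×11/25 = 15.4.
Total value = 213.4.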